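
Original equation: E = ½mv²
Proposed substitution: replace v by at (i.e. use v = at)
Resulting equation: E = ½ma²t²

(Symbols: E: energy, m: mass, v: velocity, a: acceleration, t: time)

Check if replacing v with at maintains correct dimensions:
Yes

[v] = [L T^-1] and [at] = [L T^-1]. These match, so the substitution replaces a quantity by one of the same dimensions and the result E = ½ma²t² has LHS [L^2 M T^-2] vs RHS [L^2 M T^-2] — still consistent.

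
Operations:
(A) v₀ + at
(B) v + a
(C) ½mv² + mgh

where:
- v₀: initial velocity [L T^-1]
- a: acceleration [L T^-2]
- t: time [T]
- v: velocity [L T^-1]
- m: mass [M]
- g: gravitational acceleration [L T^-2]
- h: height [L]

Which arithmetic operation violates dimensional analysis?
(B) v + a

(A) v₀ + at: v₀ [L T^-1] and at [L T^-1] — same dimensions ✓
(B) v + a: v [L T^-1] and a [L T^-2] — different dimensions cannot be added/subtracted ✗
(C) ½mv² + mgh: ½mv² [L^2 M T^-2] and mgh [L^2 M T^-2] — same dimensions ✓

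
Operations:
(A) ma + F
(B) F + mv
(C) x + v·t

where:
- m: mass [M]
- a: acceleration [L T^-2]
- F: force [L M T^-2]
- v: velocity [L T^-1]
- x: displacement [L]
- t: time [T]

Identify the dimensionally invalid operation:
(B) F + mv

(A) ma + F: ma [L M T^-2] and F [L M T^-2] — same dimensions ✓
(B) F + mv: F [L M T^-2] and mv [L M T^-1] — different dimensions cannot be added/subtracted ✗
(C) x + v·t: x [L] and v·t [L] — same dimensions ✓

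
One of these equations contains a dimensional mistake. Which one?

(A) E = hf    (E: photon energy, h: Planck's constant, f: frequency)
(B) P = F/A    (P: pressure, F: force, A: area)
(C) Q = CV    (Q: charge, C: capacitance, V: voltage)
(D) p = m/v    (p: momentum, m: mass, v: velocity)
(D) p = m/v

The equation (D) p = m/v is dimensionally incorrect.

LHS (p): [L M T^-1]
RHS (m/v): [L^-1 M T] ✗

The dimensions do not match. The other three equations balance.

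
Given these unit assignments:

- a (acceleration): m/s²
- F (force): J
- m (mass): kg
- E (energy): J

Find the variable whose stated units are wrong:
F

The variable F (force) should have units N, not J.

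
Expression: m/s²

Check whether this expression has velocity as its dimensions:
No

The expression m/s² has dimensions [L T^-2], but velocity has dimensions [L T^-1].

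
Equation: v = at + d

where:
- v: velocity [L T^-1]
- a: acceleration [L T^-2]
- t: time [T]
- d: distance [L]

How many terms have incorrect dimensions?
1

LHS v: [L T^-1]
- at: [L T^-1] ✓
- d: [L] ✗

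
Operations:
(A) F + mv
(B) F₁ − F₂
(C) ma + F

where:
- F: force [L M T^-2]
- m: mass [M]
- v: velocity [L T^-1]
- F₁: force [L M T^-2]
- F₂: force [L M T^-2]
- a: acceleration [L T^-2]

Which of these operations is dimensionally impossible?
(A) F + mv

(A) F + mv: F [L M T^-2] and mv [L M T^-1] — different dimensions cannot be added/subtracted ✗
(B) F₁ − F₂: F₁ [L M T^-2] and F₂ [L M T^-2] — same dimensions ✓
(C) ma + F: ma [L M T^-2] and F [L M T^-2] — same dimensions ✓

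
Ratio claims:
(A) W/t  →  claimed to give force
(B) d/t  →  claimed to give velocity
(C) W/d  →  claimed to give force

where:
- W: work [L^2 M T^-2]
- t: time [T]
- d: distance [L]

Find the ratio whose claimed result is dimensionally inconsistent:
(A) W/t does not give force

(A) W/t: [L^2 M T^-3] ≠ force [L M T^-2] ✗
(B) d/t: [L T^-1] = velocity [L T^-1] ✓
(C) W/d: [L M T^-2] = force [L M T^-2] ✓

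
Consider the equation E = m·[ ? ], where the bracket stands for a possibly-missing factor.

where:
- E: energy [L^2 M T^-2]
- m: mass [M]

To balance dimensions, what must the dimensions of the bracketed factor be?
[L^2 T^-2] — velocity squared (e.g. v²)

E has dimensions [L^2 M T^-2]; m has dimensions [M].
The bracketed factor must supply [L^2 M T^-2] / [M] = [L^2 T^-2].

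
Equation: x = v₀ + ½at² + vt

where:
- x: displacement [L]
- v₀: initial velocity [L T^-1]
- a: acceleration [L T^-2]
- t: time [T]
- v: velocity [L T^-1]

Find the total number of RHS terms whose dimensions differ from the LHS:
1

LHS x: [L]
- v₀: [L T^-1] ✗
- ½at²: [L] ✓
- vt: [L] ✓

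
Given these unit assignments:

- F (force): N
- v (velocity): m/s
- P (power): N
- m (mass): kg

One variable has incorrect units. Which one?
P

The variable P (power) should have units W, not N.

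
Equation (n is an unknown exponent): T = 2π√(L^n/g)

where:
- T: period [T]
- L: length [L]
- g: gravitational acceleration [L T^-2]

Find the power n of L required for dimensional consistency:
n = 1

T has dimensions [T]; L has dimensions [L].
With n = 1: 2π√(L^1/g) has dimensions [T], matching the LHS ✓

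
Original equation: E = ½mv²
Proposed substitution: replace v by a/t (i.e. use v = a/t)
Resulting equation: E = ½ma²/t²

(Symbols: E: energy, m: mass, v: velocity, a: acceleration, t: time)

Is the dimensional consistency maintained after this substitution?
No

[v] = [L T^-1] and [a/t] = [L T^-3]. These differ, so the substitution replaces a quantity by one of different dimensions and the result E = ½ma²/t² has LHS [L^2 M T^-2] vs RHS [L^2 M T^-6] — inconsistent.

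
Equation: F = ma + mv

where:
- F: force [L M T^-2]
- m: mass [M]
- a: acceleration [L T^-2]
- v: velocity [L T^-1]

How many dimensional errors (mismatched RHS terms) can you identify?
1

LHS F: [L M T^-2]
- ma: [L M T^-2] ✓
- mv: [L M T^-1] ✗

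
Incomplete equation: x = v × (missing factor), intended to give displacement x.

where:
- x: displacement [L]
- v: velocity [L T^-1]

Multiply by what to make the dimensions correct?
t (time), dimensions [T]

x has dimensions [L] and v has dimensions [L T^-1].
The missing factor must have dimensions [L] / [L T^-1] = [T], i.e. time (t).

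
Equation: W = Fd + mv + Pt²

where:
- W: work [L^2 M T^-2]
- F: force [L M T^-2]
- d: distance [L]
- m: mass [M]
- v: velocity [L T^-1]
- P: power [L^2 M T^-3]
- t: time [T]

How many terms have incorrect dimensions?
2

LHS W: [L^2 M T^-2]
- Fd: [L^2 M T^-2] ✓
- mv: [L M T^-1] ✗
- Pt²: [L^2 M T^-1] ✗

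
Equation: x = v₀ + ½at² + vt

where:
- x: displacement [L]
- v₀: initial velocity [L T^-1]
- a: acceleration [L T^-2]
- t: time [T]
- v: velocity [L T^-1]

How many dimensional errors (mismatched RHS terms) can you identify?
1

LHS x: [L]
- v₀: [L T^-1] ✗
- ½at²: [L] ✓
- vt: [L] ✓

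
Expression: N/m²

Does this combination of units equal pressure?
Yes

The expression N/m² has dimensions [L^-1 M T^-2], which is exactly pressure [L^-1 M T^-2].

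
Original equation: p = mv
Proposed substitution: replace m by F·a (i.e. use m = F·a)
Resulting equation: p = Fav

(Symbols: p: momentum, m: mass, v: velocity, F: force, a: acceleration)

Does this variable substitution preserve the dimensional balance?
No

[m] = [M] and [F·a] = [L^2 M T^-4]. These differ, so the substitution replaces a quantity by one of different dimensions and the result p = Fav has LHS [L M T^-1] vs RHS [L^3 M T^-5] — inconsistent.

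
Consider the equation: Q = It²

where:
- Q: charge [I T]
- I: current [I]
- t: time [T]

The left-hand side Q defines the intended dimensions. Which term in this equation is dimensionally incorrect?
The right-hand side term It²

Q has dimensions [I T], but It² has dimensions [I T^2], so the term It² is dimensionally wrong for Q.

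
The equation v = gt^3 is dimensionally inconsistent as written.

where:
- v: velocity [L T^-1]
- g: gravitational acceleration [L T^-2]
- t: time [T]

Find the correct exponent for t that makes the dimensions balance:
The exponent of t should be 1: v = gt

The LHS v has dimensions [L T^-1]; t has dimensions [T].
As written, the RHS gt^3 (exponent 3 on t) has dimensions [L T], which does not match.
With exponent 1, the RHS gt has dimensions [L T^-1], matching the LHS.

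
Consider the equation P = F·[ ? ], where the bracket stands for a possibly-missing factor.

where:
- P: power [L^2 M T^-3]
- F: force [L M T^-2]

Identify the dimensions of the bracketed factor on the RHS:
[L T^-1] — velocity (e.g. v)

P has dimensions [L^2 M T^-3]; F has dimensions [L M T^-2].
The bracketed factor must supply [L^2 M T^-3] / [L M T^-2] = [L T^-1].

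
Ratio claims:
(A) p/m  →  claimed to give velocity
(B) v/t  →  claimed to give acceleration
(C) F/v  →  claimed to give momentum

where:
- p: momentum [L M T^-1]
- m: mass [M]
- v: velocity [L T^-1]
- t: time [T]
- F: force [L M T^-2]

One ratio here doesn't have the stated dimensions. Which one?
(C) F/v does not give momentum

(A) p/m: [L T^-1] = velocity [L T^-1] ✓
(B) v/t: [L T^-2] = acceleration [L T^-2] ✓
(C) F/v: [M T^-1] ≠ momentum [L M T^-1] ✗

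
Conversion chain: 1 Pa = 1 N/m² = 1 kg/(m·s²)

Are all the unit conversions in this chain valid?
The chain is correct (no errors).

Correct: Pascal is Newton per square meter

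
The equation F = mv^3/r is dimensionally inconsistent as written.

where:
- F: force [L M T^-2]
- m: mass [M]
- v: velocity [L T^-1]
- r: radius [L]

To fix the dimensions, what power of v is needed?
The exponent of v should be 2: F = mv^2/r

The LHS F has dimensions [L M T^-2]; v has dimensions [L T^-1].
As written, the RHS mv^3/r (exponent 3 on v) has dimensions [L^2 M T^-3], which does not match.
With exponent 2, the RHS mv^2/r has dimensions [L M T^-2], matching the LHS.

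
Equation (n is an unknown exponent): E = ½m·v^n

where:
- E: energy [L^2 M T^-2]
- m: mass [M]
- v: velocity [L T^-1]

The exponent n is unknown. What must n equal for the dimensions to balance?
n = 2

E has dimensions [L^2 M T^-2]; v has dimensions [L T^-1].
The rest of the RHS has dimensions [M], so v^n must supply [L^2 T^-2].
With n = 2: ½m·v^2 has dimensions [L^2 M T^-2], matching the LHS ✓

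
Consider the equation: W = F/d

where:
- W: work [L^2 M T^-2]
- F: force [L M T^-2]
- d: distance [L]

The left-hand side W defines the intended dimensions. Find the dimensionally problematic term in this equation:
The right-hand side term F/d

W has dimensions [L^2 M T^-2], but F/d has dimensions [M T^-2], so the term F/d is dimensionally wrong for W.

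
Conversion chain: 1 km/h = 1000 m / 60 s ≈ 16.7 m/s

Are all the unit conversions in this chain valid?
The chain is incorrect (it contains an error).

Incorrect: 1 h = 3600 s, not 60 s (1 km/h ≈ 0.278 m/s)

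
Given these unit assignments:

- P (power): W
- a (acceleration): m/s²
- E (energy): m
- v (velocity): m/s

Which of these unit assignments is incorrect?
E

The variable E (energy) should have units J, not m.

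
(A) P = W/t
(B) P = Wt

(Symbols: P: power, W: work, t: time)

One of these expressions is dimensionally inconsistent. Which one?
(B)

(A) P = W/t: LHS [L^2 M T^-3], RHS [L^2 M T^-3] ✓
(B) P = Wt: LHS [L^2 M T^-3], RHS [L^2 M T^-1] ✗

Expression (B) P = Wt is dimensionally incorrect.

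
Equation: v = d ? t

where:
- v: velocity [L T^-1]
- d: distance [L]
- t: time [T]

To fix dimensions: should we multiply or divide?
division (÷): v = d ÷ t

v [L T^-1]; d [L]; t [T].
d × t → [L T] ✗
d ÷ t → [L T^-1] ✓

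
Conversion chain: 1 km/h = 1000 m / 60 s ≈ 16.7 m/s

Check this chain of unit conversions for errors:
The chain is incorrect (it contains an error).

Incorrect: 1 h = 3600 s, not 60 s (1 km/h ≈ 0.278 m/s)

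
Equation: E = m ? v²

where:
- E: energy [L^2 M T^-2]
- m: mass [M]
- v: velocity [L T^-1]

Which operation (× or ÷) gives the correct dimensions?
multiplication (×): E = m × v²

E [L^2 M T^-2]; m [M]; v² [L^2 T^-2].
m × v² → [L^2 M T^-2] ✓
m ÷ v² → [L^-2 M T^2] ✗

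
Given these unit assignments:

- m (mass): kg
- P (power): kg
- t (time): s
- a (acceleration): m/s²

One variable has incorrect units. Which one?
P

The variable P (power) should have units W, not kg.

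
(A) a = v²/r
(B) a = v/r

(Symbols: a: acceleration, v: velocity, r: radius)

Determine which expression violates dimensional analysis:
(B)

(A) a = v²/r: LHS [L T^-2], RHS [L T^-2] ✓
(B) a = v/r: LHS [L T^-2], RHS [T^-1] ✗

Expression (B) a = v/r is dimensionally incorrect.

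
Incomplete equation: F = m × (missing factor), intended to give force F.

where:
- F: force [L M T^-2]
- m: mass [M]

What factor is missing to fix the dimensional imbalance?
a (acceleration), dimensions [L T^-2]

F has dimensions [L M T^-2] and m has dimensions [M].
The missing factor must have dimensions [L M T^-2] / [M] = [L T^-2], i.e. acceleration (a).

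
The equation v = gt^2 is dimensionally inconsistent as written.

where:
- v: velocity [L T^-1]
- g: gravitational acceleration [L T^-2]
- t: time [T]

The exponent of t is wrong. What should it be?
The exponent of t should be 1: v = gt

The LHS v has dimensions [L T^-1]; t has dimensions [T].
As written, the RHS gt^2 (exponent 2 on t) has dimensions [L], which does not match.
With exponent 1, the RHS gt has dimensions [L T^-1], matching the LHS.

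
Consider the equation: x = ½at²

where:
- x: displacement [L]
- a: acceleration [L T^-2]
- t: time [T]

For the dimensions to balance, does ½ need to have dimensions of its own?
No

x has dimensions [L] and at² already has dimensions [L], so the equation balances without ½ contributing any dimensions. ½ is a pure (dimensionless) number; changing or removing it would not affect dimensional consistency.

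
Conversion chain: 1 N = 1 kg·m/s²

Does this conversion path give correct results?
The chain is correct (no errors).

Correct: Newton is defined as kg·m/s²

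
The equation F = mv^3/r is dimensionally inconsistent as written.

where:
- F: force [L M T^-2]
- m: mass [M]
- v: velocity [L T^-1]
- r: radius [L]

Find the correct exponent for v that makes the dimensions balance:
The exponent of v should be 2: F = mv^2/r

The LHS F has dimensions [L M T^-2]; v has dimensions [L T^-1].
As written, the RHS mv^3/r (exponent 3 on v) has dimensions [L^2 M T^-3], which does not match.
With exponent 2, the RHS mv^2/r has dimensions [L M T^-2], matching the LHS.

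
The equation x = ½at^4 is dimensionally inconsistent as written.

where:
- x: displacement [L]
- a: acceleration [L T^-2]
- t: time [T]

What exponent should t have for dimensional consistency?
The exponent of t should be 2: x = ½at^2

The LHS x has dimensions [L]; t has dimensions [T].
As written, the RHS ½at^4 (exponent 4 on t) has dimensions [L T^2], which does not match.
With exponent 2, the RHS ½at^2 has dimensions [L], matching the LHS.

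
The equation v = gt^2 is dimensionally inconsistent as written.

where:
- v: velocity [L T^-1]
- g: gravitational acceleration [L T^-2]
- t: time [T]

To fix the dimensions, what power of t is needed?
The exponent of t should be 1: v = gt

The LHS v has dimensions [L T^-1]; t has dimensions [T].
As written, the RHS gt^2 (exponent 2 on t) has dimensions [L], which does not match.
With exponent 1, the RHS gt has dimensions [L T^-1], matching the LHS.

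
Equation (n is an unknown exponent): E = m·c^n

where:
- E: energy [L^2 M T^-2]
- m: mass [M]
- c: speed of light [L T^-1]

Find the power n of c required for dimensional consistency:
n = 2

E has dimensions [L^2 M T^-2]; c has dimensions [L T^-1].
The rest of the RHS has dimensions [M], so c^n must supply [L^2 T^-2].
With n = 2: m·c^2 has dimensions [L^2 M T^-2], matching the LHS ✓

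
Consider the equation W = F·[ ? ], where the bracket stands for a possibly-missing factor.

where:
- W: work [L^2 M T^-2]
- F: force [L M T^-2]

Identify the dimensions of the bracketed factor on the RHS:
[L] — length (e.g. a distance d)

W has dimensions [L^2 M T^-2]; F has dimensions [L M T^-2].
The bracketed factor must supply [L^2 M T^-2] / [L M T^-2] = [L].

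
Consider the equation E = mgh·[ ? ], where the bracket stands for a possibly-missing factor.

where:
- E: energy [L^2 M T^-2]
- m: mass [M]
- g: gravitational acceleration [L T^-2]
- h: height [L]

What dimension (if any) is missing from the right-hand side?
Nothing is missing — the bracketed factor must be dimensionless.

E has dimensions [L^2 M T^-2] and mgh already has dimensions [L^2 M T^-2], so E = mgh is dimensionally complete.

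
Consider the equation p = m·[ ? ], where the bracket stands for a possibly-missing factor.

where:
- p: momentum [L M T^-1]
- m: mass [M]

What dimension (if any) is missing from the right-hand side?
[L T^-1] — velocity (e.g. v)

p has dimensions [L M T^-1]; m has dimensions [M].
The bracketed factor must supply [L M T^-1] / [M] = [L T^-1].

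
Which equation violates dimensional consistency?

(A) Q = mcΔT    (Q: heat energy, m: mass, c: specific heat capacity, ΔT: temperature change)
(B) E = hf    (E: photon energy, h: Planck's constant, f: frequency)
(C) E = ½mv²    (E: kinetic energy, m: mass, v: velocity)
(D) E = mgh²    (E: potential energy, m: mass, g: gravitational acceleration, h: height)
(D) E = mgh²

The equation (D) E = mgh² is dimensionally incorrect.

LHS (E): [L^2 M T^-2]
RHS (mgh²): [L^3 M T^-2] ✗

The dimensions do not match. The other three equations balance.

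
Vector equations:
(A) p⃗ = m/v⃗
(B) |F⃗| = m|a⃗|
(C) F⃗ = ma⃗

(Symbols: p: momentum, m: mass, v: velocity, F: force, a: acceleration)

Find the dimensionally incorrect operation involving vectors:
(A) p⃗ = m/v⃗

(A) p⃗ = m/v⃗: LHS [L M T^-1], RHS [L^-1 M T] ✗ — momentum is mass times velocity; should be mv⃗ (and division by a vector is undefined)
(B) |F⃗| = m|a⃗|: LHS [L M T^-2], RHS [L M T^-2] ✓ — magnitudes of vectors are scalars
(C) F⃗ = ma⃗: LHS [L M T^-2], RHS [L M T^-2] ✓ — Force and acceleration are vectors, mass is a scalar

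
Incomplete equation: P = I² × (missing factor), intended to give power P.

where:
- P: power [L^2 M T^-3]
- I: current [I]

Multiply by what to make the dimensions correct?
R (resistance), dimensions [I^-2 L^2 M T^-3]

P has dimensions [L^2 M T^-3] and I² has dimensions [I^2].
The missing factor must have dimensions [L^2 M T^-3] / [I^2] = [I^-2 L^2 M T^-3], i.e. resistance (R).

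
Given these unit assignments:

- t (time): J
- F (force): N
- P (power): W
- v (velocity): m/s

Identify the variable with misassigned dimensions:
t

The variable t (time) should have units s, not J.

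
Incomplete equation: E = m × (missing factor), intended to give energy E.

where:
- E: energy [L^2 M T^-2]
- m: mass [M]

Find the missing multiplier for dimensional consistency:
v² (velocity squared), dimensions [L^2 T^-2]

E has dimensions [L^2 M T^-2] and m has dimensions [M].
The missing factor must have dimensions [L^2 M T^-2] / [M] = [L^2 T^-2], i.e. velocity squared (v²).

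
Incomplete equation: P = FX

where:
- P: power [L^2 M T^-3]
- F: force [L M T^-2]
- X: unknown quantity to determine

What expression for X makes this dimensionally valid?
X = v (velocity), dimensions [L T^-1]

P has dimensions [L^2 M T^-3]; the rest of the RHS (F) has dimensions [L M T^-2].
So X must have dimensions [L T^-1] — X = v (velocity).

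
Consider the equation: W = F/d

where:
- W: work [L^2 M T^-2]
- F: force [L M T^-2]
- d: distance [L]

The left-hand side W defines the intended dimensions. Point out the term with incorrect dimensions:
The right-hand side term F/d

W has dimensions [L^2 M T^-2], but F/d has dimensions [M T^-2], so the term F/d is dimensionally wrong for W.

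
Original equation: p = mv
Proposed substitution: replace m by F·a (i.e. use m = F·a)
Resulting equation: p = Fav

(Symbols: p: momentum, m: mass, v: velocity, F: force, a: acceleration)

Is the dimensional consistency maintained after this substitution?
No

[m] = [M] and [F·a] = [L^2 M T^-4]. These differ, so the substitution replaces a quantity by one of different dimensions and the result p = Fav has LHS [L M T^-1] vs RHS [L^3 M T^-5] — inconsistent.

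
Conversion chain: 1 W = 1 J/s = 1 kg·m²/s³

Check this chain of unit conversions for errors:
The chain is correct (no errors).

Correct: Watt is Joule per second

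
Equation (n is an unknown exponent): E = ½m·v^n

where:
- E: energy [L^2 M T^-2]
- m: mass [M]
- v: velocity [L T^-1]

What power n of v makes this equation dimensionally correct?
n = 2

E has dimensions [L^2 M T^-2]; v has dimensions [L T^-1].
The rest of the RHS has dimensions [M], so v^n must supply [L^2 T^-2].
With n = 2: ½m·v^2 has dimensions [L^2 M T^-2], matching the LHS ✓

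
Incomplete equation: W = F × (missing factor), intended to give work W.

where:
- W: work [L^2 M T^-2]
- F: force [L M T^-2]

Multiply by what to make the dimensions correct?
d (distance), dimensions [L]

W has dimensions [L^2 M T^-2] and F has dimensions [L M T^-2].
The missing factor must have dimensions [L^2 M T^-2] / [L M T^-2] = [L], i.e. distance (d).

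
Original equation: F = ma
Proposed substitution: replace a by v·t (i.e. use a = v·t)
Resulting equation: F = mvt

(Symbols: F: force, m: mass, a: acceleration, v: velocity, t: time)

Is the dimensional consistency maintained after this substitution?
No

[a] = [L T^-2] and [v·t] = [L]. These differ, so the substitution replaces a quantity by one of different dimensions and the result F = mvt has LHS [L M T^-2] vs RHS [L M] — inconsistent.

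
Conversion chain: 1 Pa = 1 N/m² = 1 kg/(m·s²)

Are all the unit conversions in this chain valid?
The chain is correct (no errors).

Correct: Pascal is Newton per square meter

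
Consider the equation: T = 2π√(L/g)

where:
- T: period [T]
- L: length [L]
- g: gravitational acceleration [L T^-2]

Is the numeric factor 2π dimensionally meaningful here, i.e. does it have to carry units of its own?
No

T has dimensions [T] and √(L/g) already has dimensions [T], so the equation balances without 2π contributing any dimensions. 2π is a pure (dimensionless) number; changing or removing it would not affect dimensional consistency.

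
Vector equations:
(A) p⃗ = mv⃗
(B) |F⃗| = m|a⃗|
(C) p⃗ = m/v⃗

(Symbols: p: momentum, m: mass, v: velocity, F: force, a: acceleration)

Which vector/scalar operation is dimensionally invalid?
(C) p⃗ = m/v⃗

(A) p⃗ = mv⃗: LHS [L M T^-1], RHS [L M T^-1] ✓ — mass (scalar) times velocity (vector)
(B) |F⃗| = m|a⃗|: LHS [L M T^-2], RHS [L M T^-2] ✓ — magnitudes of vectors are scalars
(C) p⃗ = m/v⃗: LHS [L M T^-1], RHS [L^-1 M T] ✗ — momentum is mass times velocity; should be mv⃗ (and division by a vector is undefined)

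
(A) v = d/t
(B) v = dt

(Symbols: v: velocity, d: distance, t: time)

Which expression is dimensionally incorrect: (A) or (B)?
(B)

(A) v = d/t: LHS [L T^-1], RHS [L T^-1] ✓
(B) v = dt: LHS [L T^-1], RHS [L T] ✗

Expression (B) v = dt is dimensionally incorrect.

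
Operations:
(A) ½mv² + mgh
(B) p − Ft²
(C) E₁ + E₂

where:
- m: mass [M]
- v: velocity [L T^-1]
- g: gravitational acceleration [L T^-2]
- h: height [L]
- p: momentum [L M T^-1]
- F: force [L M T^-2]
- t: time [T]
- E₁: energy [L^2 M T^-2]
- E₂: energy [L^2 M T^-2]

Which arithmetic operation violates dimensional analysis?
(B) p − Ft²

(A) ½mv² + mgh: ½mv² [L^2 M T^-2] and mgh [L^2 M T^-2] — same dimensions ✓
(B) p − Ft²: p [L M T^-1] and Ft² [L M] — different dimensions cannot be added/subtracted ✗
(C) E₁ + E₂: E₁ [L^2 M T^-2] and E₂ [L^2 M T^-2] — same dimensions ✓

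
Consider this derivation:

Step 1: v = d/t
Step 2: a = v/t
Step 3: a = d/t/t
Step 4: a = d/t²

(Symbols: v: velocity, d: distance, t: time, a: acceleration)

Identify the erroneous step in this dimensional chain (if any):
No step introduces an error — all steps are dimensionally consistent.

Step 1: v = d/t → LHS [L T^-1], RHS [L T^-1] ✓
Step 2: a = v/t → LHS [L T^-2], RHS [L T^-2] ✓
Step 3: a = d/t/t → LHS [L T^-2], RHS [L T^-2] ✓
Step 4: a = d/t² → LHS [L T^-2], RHS [L T^-2] ✓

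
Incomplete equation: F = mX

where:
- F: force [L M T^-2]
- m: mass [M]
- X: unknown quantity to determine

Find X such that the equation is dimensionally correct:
X = a (acceleration), dimensions [L T^-2]

F has dimensions [L M T^-2]; the rest of the RHS (m) has dimensions [M].
So X must have dimensions [L T^-2] — X = a (acceleration).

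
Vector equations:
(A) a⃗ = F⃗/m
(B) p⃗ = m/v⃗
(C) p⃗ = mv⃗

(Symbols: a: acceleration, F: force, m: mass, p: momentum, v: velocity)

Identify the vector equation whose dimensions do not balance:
(B) p⃗ = m/v⃗

(A) a⃗ = F⃗/m: LHS [L T^-2], RHS [L T^-2] ✓ — force (vector) divided by mass (scalar)
(B) p⃗ = m/v⃗: LHS [L M T^-1], RHS [L^-1 M T] ✗ — momentum is mass times velocity; should be mv⃗ (and division by a vector is undefined)
(C) p⃗ = mv⃗: LHS [L M T^-1], RHS [L M T^-1] ✓ — mass (scalar) times velocity (vector)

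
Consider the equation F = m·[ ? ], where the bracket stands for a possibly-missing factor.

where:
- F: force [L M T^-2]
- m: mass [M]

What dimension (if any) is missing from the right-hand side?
[L T^-2] — acceleration (e.g. a)

F has dimensions [L M T^-2]; m has dimensions [M].
The bracketed factor must supply [L M T^-2] / [M] = [L T^-2].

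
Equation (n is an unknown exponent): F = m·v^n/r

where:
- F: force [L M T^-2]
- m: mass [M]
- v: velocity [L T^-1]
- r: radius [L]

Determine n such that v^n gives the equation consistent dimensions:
n = 2

F has dimensions [L M T^-2]; v has dimensions [L T^-1].
The rest of the RHS has dimensions [L^-1 M], so v^n must supply [L^2 T^-2].
With n = 2: m·v^2/r has dimensions [L M T^-2], matching the LHS ✓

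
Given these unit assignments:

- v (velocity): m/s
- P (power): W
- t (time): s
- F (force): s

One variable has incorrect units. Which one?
F

The variable F (force) should have units N, not s.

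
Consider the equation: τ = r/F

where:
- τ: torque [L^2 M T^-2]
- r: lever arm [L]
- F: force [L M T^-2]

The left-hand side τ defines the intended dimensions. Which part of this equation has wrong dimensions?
The right-hand side term r/F

τ has dimensions [L^2 M T^-2], but r/F has dimensions [M^-1 T^2], so the term r/F is dimensionally wrong for τ.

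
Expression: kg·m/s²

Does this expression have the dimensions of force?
Yes

The expression kg·m/s² has dimensions [L M T^-2], which is exactly force [L M T^-2].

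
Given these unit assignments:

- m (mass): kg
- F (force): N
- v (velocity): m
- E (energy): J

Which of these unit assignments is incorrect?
v

The variable v (velocity) should have units m/s, not m.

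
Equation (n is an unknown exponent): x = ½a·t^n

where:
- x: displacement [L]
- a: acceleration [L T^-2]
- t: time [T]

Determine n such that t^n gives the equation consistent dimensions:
n = 2

x has dimensions [L]; t has dimensions [T].
The rest of the RHS has dimensions [L T^-2], so t^n must supply [T^2].
With n = 2: ½a·t^2 has dimensions [L], matching the LHS ✓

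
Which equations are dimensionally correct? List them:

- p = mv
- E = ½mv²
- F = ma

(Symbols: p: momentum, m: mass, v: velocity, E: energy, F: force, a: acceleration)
Dimensionally correct: p = mv, E = ½mv², F = ma
Dimensionally incorrect: none
Ordered (correct first, then incorrect): p = mv, E = ½mv², F = ma

- p = mv: LHS [L M T^-1], RHS [L M T^-1] → correct ✓
- E = ½mv²: LHS [L^2 M T^-2], RHS [L^2 M T^-2] → correct ✓
- F = ma: LHS [L M T^-2], RHS [L M T^-2] → correct ✓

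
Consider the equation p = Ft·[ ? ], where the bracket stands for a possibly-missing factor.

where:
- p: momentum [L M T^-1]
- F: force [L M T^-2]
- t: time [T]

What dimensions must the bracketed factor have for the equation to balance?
Nothing is missing — the bracketed factor must be dimensionless.

p has dimensions [L M T^-1] and Ft already has dimensions [L M T^-1], so p = Ft is dimensionally complete.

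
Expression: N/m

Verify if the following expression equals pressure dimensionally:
No

The expression N/m has dimensions [M T^-2], but pressure has dimensions [L^-1 M T^-2].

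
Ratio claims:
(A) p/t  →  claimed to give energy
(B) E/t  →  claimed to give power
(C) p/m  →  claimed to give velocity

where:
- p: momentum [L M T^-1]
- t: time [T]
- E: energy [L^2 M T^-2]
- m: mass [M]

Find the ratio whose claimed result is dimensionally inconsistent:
(A) p/t does not give energy

(A) p/t: [L M T^-2] ≠ energy [L^2 M T^-2] ✗
(B) E/t: [L^2 M T^-3] = power [L^2 M T^-3] ✓
(C) p/m: [L T^-1] = velocity [L T^-1] ✓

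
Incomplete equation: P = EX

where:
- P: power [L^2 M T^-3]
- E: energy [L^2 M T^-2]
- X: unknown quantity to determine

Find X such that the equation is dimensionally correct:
X = f (inverse time / frequency (1/t)), dimensions [T^-1]

P has dimensions [L^2 M T^-3]; the rest of the RHS (E) has dimensions [L^2 M T^-2].
So X must have dimensions [T^-1] — X = f (inverse time / frequency (1/t)).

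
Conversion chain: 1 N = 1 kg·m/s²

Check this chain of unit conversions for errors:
The chain is correct (no errors).

Correct: Newton is defined as kg·m/s²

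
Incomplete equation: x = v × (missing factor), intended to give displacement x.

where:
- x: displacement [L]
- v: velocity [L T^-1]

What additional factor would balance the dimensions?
t (time), dimensions [T]

x has dimensions [L] and v has dimensions [L T^-1].
The missing factor must have dimensions [L] / [L T^-1] = [T], i.e. time (t).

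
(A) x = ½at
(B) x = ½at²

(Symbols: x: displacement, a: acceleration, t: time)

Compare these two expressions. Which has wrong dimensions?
(A)

(A) x = ½at: LHS [L], RHS [L T^-1] ✗
(B) x = ½at²: LHS [L], RHS [L] ✓

Expression (A) x = ½at is dimensionally incorrect.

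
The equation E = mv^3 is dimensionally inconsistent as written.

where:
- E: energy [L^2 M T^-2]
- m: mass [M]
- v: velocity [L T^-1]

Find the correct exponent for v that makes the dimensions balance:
The exponent of v should be 2: E = mv^2

The LHS E has dimensions [L^2 M T^-2]; v has dimensions [L T^-1].
As written, the RHS mv^3 (exponent 3 on v) has dimensions [L^3 M T^-3], which does not match.
With exponent 2, the RHS mv^2 has dimensions [L^2 M T^-2], matching the LHS.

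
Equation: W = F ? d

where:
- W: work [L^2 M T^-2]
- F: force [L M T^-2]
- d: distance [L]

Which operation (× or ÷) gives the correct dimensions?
multiplication (×): W = F × d

W [L^2 M T^-2]; F [L M T^-2]; d [L].
F × d → [L^2 M T^-2] ✓
F ÷ d → [M T^-2] ✗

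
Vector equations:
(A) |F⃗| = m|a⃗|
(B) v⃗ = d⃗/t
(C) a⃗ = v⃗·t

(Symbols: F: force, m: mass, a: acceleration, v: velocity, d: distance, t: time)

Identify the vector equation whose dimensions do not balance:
(C) a⃗ = v⃗·t

(A) |F⃗| = m|a⃗|: LHS [L M T^-2], RHS [L M T^-2] ✓ — magnitudes of vectors are scalars
(B) v⃗ = d⃗/t: LHS [L T^-1], RHS [L T^-1] ✓ — displacement (vector) divided by time (scalar)
(C) a⃗ = v⃗·t: LHS [L T^-2], RHS [L] ✗ — acceleration is velocity per time; should be v⃗/t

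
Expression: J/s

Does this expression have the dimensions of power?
Yes

The expression J/s has dimensions [L^2 M T^-3], which is exactly power [L^2 M T^-3].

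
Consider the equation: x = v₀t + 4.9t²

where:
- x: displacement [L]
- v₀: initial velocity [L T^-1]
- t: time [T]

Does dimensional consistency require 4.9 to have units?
Yes

x has dimensions [L], while t² alone has dimensions [T^2]. For the equation to balance, the factor 4.9 must carry dimensions [L T^-2] — it is a dimensional constant (a numerical value of a physical quantity with its units suppressed), not a pure number.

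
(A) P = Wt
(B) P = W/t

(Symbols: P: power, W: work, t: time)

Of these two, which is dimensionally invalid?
(A)

(A) P = Wt: LHS [L^2 M T^-3], RHS [L^2 M T^-1] ✗
(B) P = W/t: LHS [L^2 M T^-3], RHS [L^2 M T^-3] ✓

Expression (A) P = Wt is dimensionally incorrect.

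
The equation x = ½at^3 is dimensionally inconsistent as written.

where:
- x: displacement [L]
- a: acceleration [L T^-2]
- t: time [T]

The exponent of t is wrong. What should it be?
The exponent of t should be 2: x = ½at^2

The LHS x has dimensions [L]; t has dimensions [T].
As written, the RHS ½at^3 (exponent 3 on t) has dimensions [L T], which does not match.
With exponent 2, the RHS ½at^2 has dimensions [L], matching the LHS.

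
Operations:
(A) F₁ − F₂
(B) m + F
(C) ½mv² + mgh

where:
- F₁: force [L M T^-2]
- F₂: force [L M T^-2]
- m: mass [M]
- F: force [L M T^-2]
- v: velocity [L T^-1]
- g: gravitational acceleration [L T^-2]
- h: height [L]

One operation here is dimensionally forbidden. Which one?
(B) m + F

(A) F₁ − F₂: F₁ [L M T^-2] and F₂ [L M T^-2] — same dimensions ✓
(B) m + F: m [M] and F [L M T^-2] — different dimensions cannot be added/subtracted ✗
(C) ½mv² + mgh: ½mv² [L^2 M T^-2] and mgh [L^2 M T^-2] — same dimensions ✓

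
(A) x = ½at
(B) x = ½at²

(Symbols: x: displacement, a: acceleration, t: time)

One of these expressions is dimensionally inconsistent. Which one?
(A)

(A) x = ½at: LHS [L], RHS [L T^-1] ✗
(B) x = ½at²: LHS [L], RHS [L] ✓

Expression (A) x = ½at is dimensionally incorrect.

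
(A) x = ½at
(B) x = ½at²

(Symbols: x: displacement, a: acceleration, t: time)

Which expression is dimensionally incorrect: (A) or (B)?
(A)

(A) x = ½at: LHS [L], RHS [L T^-1] ✗
(B) x = ½at²: LHS [L], RHS [L] ✓

Expression (A) x = ½at is dimensionally incorrect.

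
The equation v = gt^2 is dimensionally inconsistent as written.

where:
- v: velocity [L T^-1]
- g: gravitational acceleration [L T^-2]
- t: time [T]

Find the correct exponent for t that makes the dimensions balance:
The exponent of t should be 1: v = gt

The LHS v has dimensions [L T^-1]; t has dimensions [T].
As written, the RHS gt^2 (exponent 2 on t) has dimensions [L], which does not match.
With exponent 1, the RHS gt has dimensions [L T^-1], matching the LHS.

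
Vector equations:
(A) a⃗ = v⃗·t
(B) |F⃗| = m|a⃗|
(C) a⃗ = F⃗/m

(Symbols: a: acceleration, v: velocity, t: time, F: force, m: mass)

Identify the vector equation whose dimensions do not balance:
(A) a⃗ = v⃗·t

(A) a⃗ = v⃗·t: LHS [L T^-2], RHS [L] ✗ — acceleration is velocity per time; should be v⃗/t
(B) |F⃗| = m|a⃗|: LHS [L M T^-2], RHS [L M T^-2] ✓ — magnitudes of vectors are scalars
(C) a⃗ = F⃗/m: LHS [L T^-2], RHS [L T^-2] ✓ — force (vector) divided by mass (scalar)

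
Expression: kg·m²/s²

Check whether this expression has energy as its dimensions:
Yes

The expression kg·m²/s² has dimensions [L^2 M T^-2], which is exactly energy [L^2 M T^-2].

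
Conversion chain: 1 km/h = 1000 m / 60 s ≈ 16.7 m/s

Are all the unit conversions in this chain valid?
The chain is incorrect (it contains an error).

Incorrect: 1 h = 3600 s, not 60 s (1 km/h ≈ 0.278 m/s)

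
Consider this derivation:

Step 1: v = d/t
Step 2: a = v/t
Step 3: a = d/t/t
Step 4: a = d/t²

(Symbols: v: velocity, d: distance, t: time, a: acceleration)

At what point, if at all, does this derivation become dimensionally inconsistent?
No step introduces an error — all steps are dimensionally consistent.

Step 1: v = d/t → LHS [L T^-1], RHS [L T^-1] ✓
Step 2: a = v/t → LHS [L T^-2], RHS [L T^-2] ✓
Step 3: a = d/t/t → LHS [L T^-2], RHS [L T^-2] ✓
Step 4: a = d/t² → LHS [L T^-2], RHS [L T^-2] ✓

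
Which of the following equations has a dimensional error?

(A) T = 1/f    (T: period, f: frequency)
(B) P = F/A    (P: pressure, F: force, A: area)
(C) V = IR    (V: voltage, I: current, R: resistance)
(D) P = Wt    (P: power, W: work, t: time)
(D) P = Wt

The equation (D) P = Wt is dimensionally incorrect.

LHS (P): [L^2 M T^-3]
RHS (Wt): [L^2 M T^-1] ✗

The dimensions do not match. The other three equations balance.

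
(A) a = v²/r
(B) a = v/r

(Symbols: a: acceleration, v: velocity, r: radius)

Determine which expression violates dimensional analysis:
(B)

(A) a = v²/r: LHS [L T^-2], RHS [L T^-2] ✓
(B) a = v/r: LHS [L T^-2], RHS [T^-1] ✗

Expression (B) a = v/r is dimensionally incorrect.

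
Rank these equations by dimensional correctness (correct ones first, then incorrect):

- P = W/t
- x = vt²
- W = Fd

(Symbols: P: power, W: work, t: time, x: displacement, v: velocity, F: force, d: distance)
Dimensionally correct: P = W/t, W = Fd
Dimensionally incorrect: x = vt²
Ordered (correct first, then incorrect): P = W/t, W = Fd, x = vt²

- P = W/t: LHS [L^2 M T^-3], RHS [L^2 M T^-3] → correct ✓
- x = vt²: LHS [L], RHS [L T] → incorrect ✗
- W = Fd: LHS [L^2 M T^-2], RHS [L^2 M T^-2] → correct ✓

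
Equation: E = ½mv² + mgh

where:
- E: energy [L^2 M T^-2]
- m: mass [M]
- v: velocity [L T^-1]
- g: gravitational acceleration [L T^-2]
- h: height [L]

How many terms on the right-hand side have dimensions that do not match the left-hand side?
0

LHS E: [L^2 M T^-2]
- ½mv²: [L^2 M T^-2] ✓
- mgh: [L^2 M T^-2] ✓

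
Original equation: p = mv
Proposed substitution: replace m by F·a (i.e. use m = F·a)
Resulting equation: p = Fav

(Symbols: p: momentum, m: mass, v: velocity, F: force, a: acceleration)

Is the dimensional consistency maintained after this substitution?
No

[m] = [M] and [F·a] = [L^2 M T^-4]. These differ, so the substitution replaces a quantity by one of different dimensions and the result p = Fav has LHS [L M T^-1] vs RHS [L^3 M T^-5] — inconsistent.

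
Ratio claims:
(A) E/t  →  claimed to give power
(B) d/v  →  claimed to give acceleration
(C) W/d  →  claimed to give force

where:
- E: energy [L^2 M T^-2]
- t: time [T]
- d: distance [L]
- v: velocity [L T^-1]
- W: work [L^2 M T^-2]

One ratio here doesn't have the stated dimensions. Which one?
(B) d/v does not give acceleration

(A) E/t: [L^2 M T^-3] = power [L^2 M T^-3] ✓
(B) d/v: [T] ≠ acceleration [L T^-2] ✗
(C) W/d: [L M T^-2] = force [L M T^-2] ✓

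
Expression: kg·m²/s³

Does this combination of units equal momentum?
No

The expression kg·m²/s³ has dimensions [L^2 M T^-3], but momentum has dimensions [L M T^-1].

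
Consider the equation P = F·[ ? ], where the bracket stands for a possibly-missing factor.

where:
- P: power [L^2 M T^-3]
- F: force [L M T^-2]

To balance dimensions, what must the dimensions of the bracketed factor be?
[L T^-1] — velocity (e.g. v)

P has dimensions [L^2 M T^-3]; F has dimensions [L M T^-2].
The bracketed factor must supply [L^2 M T^-3] / [L M T^-2] = [L T^-1].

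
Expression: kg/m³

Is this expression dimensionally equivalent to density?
Yes

The expression kg/m³ has dimensions [L^-3 M], which is exactly density [L^-3 M].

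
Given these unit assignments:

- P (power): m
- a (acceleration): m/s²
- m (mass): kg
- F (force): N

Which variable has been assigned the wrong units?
P

The variable P (power) should have units W, not m.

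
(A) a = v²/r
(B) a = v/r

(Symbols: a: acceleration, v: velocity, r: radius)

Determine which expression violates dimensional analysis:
(B)

(A) a = v²/r: LHS [L T^-2], RHS [L T^-2] ✓
(B) a = v/r: LHS [L T^-2], RHS [T^-1] ✗

Expression (B) a = v/r is dimensionally incorrect.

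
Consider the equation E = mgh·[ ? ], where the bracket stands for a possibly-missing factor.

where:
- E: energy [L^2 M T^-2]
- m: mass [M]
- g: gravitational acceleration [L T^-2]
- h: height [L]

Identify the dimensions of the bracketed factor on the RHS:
Nothing is missing — the bracketed factor must be dimensionless.

E has dimensions [L^2 M T^-2] and mgh already has dimensions [L^2 M T^-2], so E = mgh is dimensionally complete.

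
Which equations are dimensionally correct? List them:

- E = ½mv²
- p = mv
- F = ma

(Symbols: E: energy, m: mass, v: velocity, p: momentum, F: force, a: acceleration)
Dimensionally correct: E = ½mv², p = mv, F = ma
Dimensionally incorrect: none
Ordered (correct first, then incorrect): E = ½mv², p = mv, F = ma

- E = ½mv²: LHS [L^2 M T^-2], RHS [L^2 M T^-2] → correct ✓
- p = mv: LHS [L M T^-1], RHS [L M T^-1] → correct ✓
- F = ma: LHS [L M T^-2], RHS [L M T^-2] → correct ✓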